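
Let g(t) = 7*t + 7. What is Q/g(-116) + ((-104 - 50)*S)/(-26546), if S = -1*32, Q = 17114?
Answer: -229137642/10684765 ≈ -21.445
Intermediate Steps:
S = -32
g(t) = 7 + 7*t
Q/g(-116) + ((-104 - 50)*S)/(-26546) = 17114/(7 + 7*(-116)) + ((-104 - 50)*(-32))/(-26546) = 17114/(7 - 812) - 154*(-32)*(-1/26546) = 17114/(-805) + 4928*(-1/26546) = 17114*(-1/805) - 2464/13273 = -17114/805 - 2464/13273 = -229137642/10684765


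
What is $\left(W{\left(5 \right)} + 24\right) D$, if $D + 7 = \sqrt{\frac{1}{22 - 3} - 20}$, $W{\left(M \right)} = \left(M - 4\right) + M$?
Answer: $-210 + \frac{30 i \sqrt{7201}}{19} \approx -210.0 + 133.99 i$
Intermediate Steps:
$W{\left(M \right)} = -4 + 2 M$ ($W{\left(M \right)} = \left(-4 + M\right) + M = -4 + 2 M$)
$D = -7 + \frac{i \sqrt{7201}}{19}$ ($D = -7 + \sqrt{\frac{1}{22 - 3} - 20} = -7 + \sqrt{\frac{1}{19} - 20} = -7 + \sqrt{- \frac{379}{19}} = -7 + \frac{i \sqrt{7201}}{19} \approx -7.0 + 4.4662 i$)
$\left(W{\left(5 \right)} + 24\right) D = \left(\left(-4 + 2 \cdot 5\right) + 24\right) \left(-7 + \frac{i \sqrt{7201}}{19}\right) = \left(\left(-4 + 10\right) + 24\right) \left(-7 + \frac{i \sqrt{7201}}{19}\right) = \left(6 + 24\right) \left(-7 + \frac{i \sqrt{7201}}{19}\right) = 30 \left(-7 + \frac{i \sqrt{7201}}{19}\right) = -210 + \frac{30 i \sqrt{7201}}{19}$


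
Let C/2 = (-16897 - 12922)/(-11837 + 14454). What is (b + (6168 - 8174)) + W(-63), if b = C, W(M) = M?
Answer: -5474211/2617 ≈ -2091.8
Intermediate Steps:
C = -59638/2617 (C = 2*((-16897 - 12922)/(-11837 + 14454)) = 2*(-29819/2617) = -59638/2617 ≈ -22.789)
b = -59638/2617 ≈ -22.789
(b + (6168 - 8174)) + W(-63) = (-59638/2617 + (6168 - 8174)) - 63 = (-59638/2617 - 2006) - 63 = -5309340/2617 - 63 = -5474211/2617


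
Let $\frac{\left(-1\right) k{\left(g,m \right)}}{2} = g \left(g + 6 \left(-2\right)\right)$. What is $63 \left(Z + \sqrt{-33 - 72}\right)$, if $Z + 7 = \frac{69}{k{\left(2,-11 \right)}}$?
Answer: $- \frac{13293}{40} + 63 i \sqrt{105} \approx -332.33 + 645.56 i$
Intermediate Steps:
$k{\left(g,m \right)} = - 2 g \left(-12 + g\right)$ ($k{\left(g,m \right)} = - 2 g \left(g + 6 \left(-2\right)\right) = - 2 g \left(g - 12\right) = - 2 g \left(-12 + g\right)$)
$Z = - \frac{211}{40}$ ($Z = -7 + \frac{69}{2 \cdot 2 \left(12 - 2\right)} = -7 + \frac{69}{2 \cdot 2 \cdot 10} = -7 + \frac{69}{40} = - \frac{211}{40} \approx -5.275$)
$63 \left(Z + \sqrt{-33 - 72}\right) = 63 \left(- \frac{211}{40} + \sqrt{-33 - 72}\right) = 63 \left(- \frac{211}{40} + \sqrt{-105}\right) = 63 \left(- \frac{211}{40} + i \sqrt{105}\right) = - \frac{13293}{40} + 63 i \sqrt{105}$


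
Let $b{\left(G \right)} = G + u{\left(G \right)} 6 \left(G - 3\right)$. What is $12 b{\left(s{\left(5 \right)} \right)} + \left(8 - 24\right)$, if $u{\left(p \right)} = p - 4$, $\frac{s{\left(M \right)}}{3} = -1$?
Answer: $2972$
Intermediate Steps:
$s{\left(M \right)} = -3$ ($s{\left(M \right)} = 3 \left(-1\right) = -3$)
$u{\left(p \right)} = -4 + p$ ($u{\left(p \right)} = p - 4 = -4 + p$)
$b{\left(G \right)} = G + \left(-18 + 6 G\right) \left(-4 + G\right)$ ($b{\left(G \right)} = G + \left(-4 + G\right) 6 \left(G - 3\right) = G + \left(-4 + G\right) 6 \left(-3 + G\right) = G + \left(-4 + G\right) \left(-18 + 6 G\right) = G + \left(-18 + 6 G\right) \left(-4 + G\right)$)
$12 b{\left(s{\left(5 \right)} \right)} + \left(8 - 24\right) = 12 \left(72 - -123 + 6 \left(-3\right)^{2}\right) + \left(8 - 24\right) = 12 \left(72 + 123 + 6 \cdot 9\right) - 16 = 12 \left(72 + 123 + 54\right) - 16 = 12 \cdot 249 - 16 = 2988 - 16 = 2972$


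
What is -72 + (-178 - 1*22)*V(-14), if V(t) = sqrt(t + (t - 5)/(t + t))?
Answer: -72 - 100*I*sqrt(2611)/7 ≈ -72.0 - 729.97*I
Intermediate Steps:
V(t) = sqrt(t + (-5 + t)/(2*t)) (V(t) = sqrt(t + (-5 + t)/((2*t))) = sqrt(t + (-5 + t)*(1/(2*t))) = sqrt(t + (-5 + t)/(2*t)))
-72 + (-178 - 1*22)*V(-14) = -72 + (-178 - 1*22)*(sqrt(2 - 10/(-14) + 4*(-14))/2) = -72 + (-178 - 22)*(sqrt(2 - 10*(-1/14) - 56)/2) = -72 - 100*sqrt(2 + 5/7 - 56) = -72 - 100*sqrt(-373/7) = -72 - 100*I*sqrt(2611)/7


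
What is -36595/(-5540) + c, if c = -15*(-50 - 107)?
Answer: 2616659/1108 ≈ 2361.6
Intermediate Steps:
c = 2355 (c = -15*(-157) = 2355)
-36595/(-5540) + c = -36595/(-5540) + 2355 = -36595*(-1/5540) + 2355 = 7319/1108 + 2355 = 2616659/1108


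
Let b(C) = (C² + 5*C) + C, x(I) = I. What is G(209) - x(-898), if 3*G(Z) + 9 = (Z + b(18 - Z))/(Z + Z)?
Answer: 192979/209 ≈ 923.34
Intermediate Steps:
b(C) = C² + 6*C
G(Z) = -3 + (Z + (18 - Z)*(24 - Z))/(6*Z) (G(Z) = -3 + ((Z + (18 - Z)*(6 + (18 - Z)))/(Z + Z))/3 = -3 + ((Z + (18 - Z)*(24 - Z))/((2*Z)))/3 = -3 + ((Z + (18 - Z)*(24 - Z))*(1/(2*Z)))/3 = -3 + ((Z + (18 - Z)*(24 - Z))/(2*Z))/3 = -3 + (Z + (18 - Z)*(24 - Z))/(6*Z))
G(209) - x(-898) = (-59/6 + 72/209 + (⅙)*209) - 1*(-898) = (-59/6 + 72*(1/209) + 209/6) + 898 = (-59/6 + 72/209 + 209/6) + 898 = 5297/209 + 898 = 192979/209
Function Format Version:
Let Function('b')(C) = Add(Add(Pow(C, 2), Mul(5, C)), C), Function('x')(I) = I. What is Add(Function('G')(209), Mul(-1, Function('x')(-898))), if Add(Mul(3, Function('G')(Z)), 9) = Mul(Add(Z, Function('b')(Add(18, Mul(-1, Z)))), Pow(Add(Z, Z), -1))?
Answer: Rational(192979, 209) ≈ 923.34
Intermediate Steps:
Function('b')(C) = Add(Pow(C, 2), Mul(6, C))
Function('G')(Z) = Add(-3, Mul(Rational(1, 6), Pow(Z, -1), Add(Z, Mul(Add(18, Mul(-1, Z)), Add(24, Mul(-1, Z)))))) (Function('G')(Z) = Add(-3, Mul(Rational(1, 3), Mul(Add(Z, Mul(Add(18, Mul(-1, Z)), Add(6, Add(18, Mul(-1, Z))))), Pow(Add(Z, Z), -1)))) = Add(-3, Mul(Rational(1, 3), Mul(Add(Z, Mul(Add(18, Mul(-1, Z)), Add(24, Mul(-1, Z)))), Pow(Mul(2, Z), -1)))) = Add(-3, Mul(Rational(1, 3), Mul(Add(Z, Mul(Add(18, Mul(-1, Z)), Add(24, Mul(-1, Z)))), Mul(Rational(1, 2), Pow(Z, -1))))) = Add(-3, Mul(Rational(1, 3), Mul(Rational(1, 2), Pow(Z, -1), Add(Z, Mul(Add(18, Mul(-1, Z)), Add(24, Mul(-1, Z))))))) = Add(-3, Mul(Rational(1, 6), Pow(Z, -1), Add(Z, Mul(Add(18, Mul(-1, Z)), Add(24, Mul(-1, Z)))))))
Add(Function('G')(209), Mul(-1, Function('x')(-898))) = Add(Add(Rational(-59, 6), Mul(72, Pow(209, -1)), Mul(Rational(1, 6), 209)), Mul(-1, -898)) = Add(Add(Rational(-59, 6), Mul(72, Rational(1, 209)), Rational(209, 6)), 898) = Add(Add(Rational(-59, 6), Rational(72, 209), Rational(209, 6)), 898) = Add(Rational(5297, 209), 898) = Rational(192979, 209)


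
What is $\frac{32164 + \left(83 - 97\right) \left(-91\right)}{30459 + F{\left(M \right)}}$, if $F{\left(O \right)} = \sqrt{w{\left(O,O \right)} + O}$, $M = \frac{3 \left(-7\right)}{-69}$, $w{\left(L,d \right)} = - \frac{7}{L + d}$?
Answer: $\frac{46850449932}{42676531841} - \frac{33438 i \sqrt{23690}}{42676531841} \approx 1.0978 - 0.0001206 i$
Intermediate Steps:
$M = \frac{7}{23}$ ($M = \left(-21\right) \left(- \frac{1}{69}\right) = \frac{7}{23} \approx 0.30435$)
$F{\left(O \right)} = \sqrt{O - \frac{7}{2 O}}$ ($F{\left(O \right)} = \sqrt{- \frac{7}{O + O} + O} = \sqrt{- \frac{7}{2 O} + O} = \sqrt{O - \frac{7}{2 O}}$)
$\frac{32164 + \left(83 - 97\right) \left(-91\right)}{30459 + F{\left(M \right)}} = \frac{32164 + \left(83 - 97\right) \left(-91\right)}{30459 + \frac{\sqrt{- \frac{14}{\frac{7}{23}} + 4 \cdot \frac{7}{23}}}{2}} = \frac{32164 - -1274}{30459 + \frac{\sqrt{\left(-14\right) \frac{23}{7} + \frac{28}{23}}}{2}} = \frac{32164 + 1274}{30459 + \frac{\sqrt{-46 + \frac{28}{23}}}{2}} = \frac{33438}{30459 + \frac{\sqrt{- \frac{1030}{23}}}{2}} = \frac{33438}{30459 + \frac{\frac{1}{23} i \sqrt{23690}}{2}} = \frac{33438}{30459 + \frac{i \sqrt{23690}}{46}}$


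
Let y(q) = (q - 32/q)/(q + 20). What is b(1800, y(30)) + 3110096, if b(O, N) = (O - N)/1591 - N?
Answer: 1855561355536/596625 ≈ 3.1101e+6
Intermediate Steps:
y(q) = (q - 32/q)/(20 + q)
b(O, N) = -1592*N/1591 + O/1591 (b(O, N) = (O - N)*(1/1591) - N = (-N/1591 + O/1591) - N = -1592*N/1591 + O/1591)
b(1800, y(30)) + 3110096 = (-1592*(-32 + 30**2)/(1591*30*(20 + 30)) + (1/1591)*1800) + 3110096 = (-796*(-32 + 900)/(23865*50) + 1800/1591) + 3110096 = (-796*868/(23865*50) + 1800/1591) + 3110096 = (-1592/1591*217/375 + 1800/1591) + 3110096 = (-345464/596625 + 1800/1591) + 3110096 = 329536/596625 + 3110096 = 1855561355536/596625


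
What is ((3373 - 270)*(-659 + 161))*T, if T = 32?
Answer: -49449408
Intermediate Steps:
((3373 - 270)*(-659 + 161))*T = ((3373 - 270)*(-659 + 161))*32 = (3103*(-498))*32 = -1545294*32 = -49449408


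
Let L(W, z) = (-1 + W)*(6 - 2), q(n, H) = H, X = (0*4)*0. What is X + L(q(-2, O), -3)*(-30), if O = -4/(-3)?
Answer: -40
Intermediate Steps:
O = 4/3 (O = -4*(-⅓) = 4/3 ≈ 1.3333)
X = 0 (X = 0*0 = 0)
L(W, z) = -4 + 4*W (L(W, z) = (-1 + W)*4 = -4 + 4*W)
X + L(q(-2, O), -3)*(-30) = 0 + (-4 + 4*(4/3))*(-30) = 0 + (-4 + 16/3)*(-30) = 0 + (4/3)*(-30) = 0 - 40 = -40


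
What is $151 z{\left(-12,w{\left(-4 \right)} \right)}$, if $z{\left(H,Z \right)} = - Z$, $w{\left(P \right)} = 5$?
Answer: $-755$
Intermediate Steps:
$151 z{\left(-12,w{\left(-4 \right)} \right)} = 151 \left(\left(-1\right) 5\right) = 151 \left(-5\right) = -755$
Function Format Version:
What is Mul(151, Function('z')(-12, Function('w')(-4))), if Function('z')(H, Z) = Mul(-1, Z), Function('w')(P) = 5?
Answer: -755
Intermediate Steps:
Mul(151, Function('z')(-12, Function('w')(-4))) = Mul(151, Mul(-1, 5)) = Mul(151, -5) = -755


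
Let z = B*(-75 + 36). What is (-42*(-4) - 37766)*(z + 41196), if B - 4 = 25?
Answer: -1506363870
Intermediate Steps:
B = 29 (B = 4 + 25 = 29)
z = -1131 (z = 29*(-75 + 36) = 29*(-39) = -1131)
(-42*(-4) - 37766)*(z + 41196) = (-42*(-4) - 37766)*(-1131 + 41196) = (168 - 37766)*40065 = -37598*40065 = -1506363870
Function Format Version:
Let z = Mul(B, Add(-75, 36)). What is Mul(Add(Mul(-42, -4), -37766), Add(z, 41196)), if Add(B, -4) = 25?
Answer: -1506363870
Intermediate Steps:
B = 29 (B = Add(4, 25) = 29)
z = -1131 (z = Mul(29, Add(-75, 36)) = Mul(29, -39) = -1131)
Mul(Add(Mul(-42, -4), -37766), Add(z, 41196)) = Mul(Add(Mul(-42, -4), -37766), Add(-1131, 41196)) = Mul(Add(168, -37766), 40065) = Mul(-37598, 40065) = -1506363870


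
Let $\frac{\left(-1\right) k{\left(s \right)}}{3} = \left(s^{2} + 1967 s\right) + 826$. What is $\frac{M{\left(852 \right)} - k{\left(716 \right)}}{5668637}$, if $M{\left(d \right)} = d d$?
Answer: $\frac{6491466}{5668637} \approx 1.1452$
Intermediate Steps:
$M{\left(d \right)} = d^{2}$
$k{\left(s \right)} = -2478 - 5901 s - 3 s^{2}$ ($k{\left(s \right)} = - 3 \left(\left(s^{2} + 1967 s\right) + 826\right) = - 3 \left(826 + s^{2} + 1967 s\right) = -2478 - 5901 s - 3 s^{2}$)
$\frac{M{\left(852 \right)} - k{\left(716 \right)}}{5668637} = \frac{852^{2} - \left(-2478 - 4225116 - 3 \cdot 716^{2}\right)}{5668637} = \left(725904 - \left(-2478 - 4225116 - 1537968\right)\right) \frac{1}{5668637} = \left(725904 - -5765562\right) \frac{1}{5668637} = \left(725904 + 5765562\right) \frac{1}{5668637} = 6491466 \cdot \frac{1}{5668637} = \frac{6491466}{5668637}$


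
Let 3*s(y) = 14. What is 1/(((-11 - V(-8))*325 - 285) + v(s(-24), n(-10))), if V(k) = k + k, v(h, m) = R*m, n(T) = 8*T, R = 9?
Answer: 1/620 ≈ 0.0016129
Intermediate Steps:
s(y) = 14/3 (s(y) = (⅓)*14 = 14/3)
v(h, m) = 9*m
V(k) = 2*k
1/(((-11 - V(-8))*325 - 285) + v(s(-24), n(-10))) = 1/(((-11 - 2*(-8))*325 - 285) + 9*(8*(-10))) = 1/(((-11 - 1*(-16))*325 - 285) + 9*(-80)) = 1/(((-11 + 16)*325 - 285) - 720) = 1/((5*325 - 285) - 720) = 1/((1625 - 285) - 720) = 1/(1340 - 720) = 1/620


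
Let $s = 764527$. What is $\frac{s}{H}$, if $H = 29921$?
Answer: $\frac{764527}{29921} \approx 25.552$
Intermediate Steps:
$\frac{s}{H} = \frac{764527}{29921}$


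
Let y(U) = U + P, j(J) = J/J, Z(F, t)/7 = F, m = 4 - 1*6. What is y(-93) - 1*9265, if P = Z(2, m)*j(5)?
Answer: -9344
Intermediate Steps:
m = -2 (m = 4 - 6 = -2)
Z(F, t) = 7*F
j(J) = 1
P = 14 (P = (7*2)*1 = 14*1 = 14)
y(U) = 14 + U (y(U) = U + 14 = 14 + U)
y(-93) - 1*9265 = (14 - 93) - 1*9265 = -79 - 9265 = -9344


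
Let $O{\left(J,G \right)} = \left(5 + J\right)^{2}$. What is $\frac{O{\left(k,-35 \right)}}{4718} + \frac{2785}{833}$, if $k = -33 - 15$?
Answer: $\frac{2097121}{561442} \approx 3.7352$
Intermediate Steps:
$k = -48$ ($k = -33 - 15 = -48$)
$\frac{O{\left(k,-35 \right)}}{4718} + \frac{2785}{833} = \frac{\left(5 - 48\right)^{2}}{4718} + \frac{2785}{833} = \left(-43\right)^{2} \cdot \frac{1}{4718} + 2785 \cdot \frac{1}{833} = 1849 \cdot \frac{1}{4718} + \frac{2785}{833} = \frac{1849}{4718} + \frac{2785}{833} = \frac{2097121}{561442}$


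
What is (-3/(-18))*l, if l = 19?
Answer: 19/6 ≈ 3.1667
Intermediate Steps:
(-3/(-18))*l = (-3/(-18))*19 = -1/18*(-3)*19 = (⅙)*19 = 19/6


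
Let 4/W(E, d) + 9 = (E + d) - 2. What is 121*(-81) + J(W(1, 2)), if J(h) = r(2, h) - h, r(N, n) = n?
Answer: -9801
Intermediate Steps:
W(E, d) = 4/(-11 + E + d) (W(E, d) = 4/(-9 + ((E + d) - 2)) = 4/(-9 + (-2 + E + d)) = 4/(-11 + E + d))
J(h) = 0 (J(h) = h - h = 0)
121*(-81) + J(W(1, 2)) = 121*(-81) + 0 = -9801 + 0 = -9801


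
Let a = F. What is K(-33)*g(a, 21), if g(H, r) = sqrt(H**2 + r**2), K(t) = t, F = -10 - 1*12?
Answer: -165*sqrt(37) ≈ -1003.7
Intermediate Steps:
F = -22 (F = -10 - 12 = -22)
a = -22
K(-33)*g(a, 21) = -33*sqrt((-22)**2 + 21**2) = -33*sqrt(484 + 441) = -165*sqrt(37)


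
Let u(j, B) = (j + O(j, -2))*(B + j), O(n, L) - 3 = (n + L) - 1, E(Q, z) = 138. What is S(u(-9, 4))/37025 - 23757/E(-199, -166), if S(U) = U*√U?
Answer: -7919/46 + 54*√10/7405 ≈ -172.13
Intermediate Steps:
O(n, L) = 2 + L + n (O(n, L) = 3 + ((n + L) - 1) = 3 + ((L + n) - 1) = 3 + (-1 + L + n) = 2 + L + n)
u(j, B) = 2*j*(B + j) (u(j, B) = (j + (2 - 2 + j))*(B + j) = (j + j)*(B + j) = (2*j)*(B + j) = 2*j*(B + j))
S(U) = U^(3/2)
S(u(-9, 4))/37025 - 23757/E(-199, -166) = (2*(-9)*(4 - 9))^(3/2)/37025 - 23757/138 = (2*(-9)*(-5))^(3/2)*(1/37025) - 23757*1/138 = 90^(3/2)*(1/37025) - 7919/46 = (270*√10)*(1/37025) - 7919/46 = 54*√10/7405 - 7919/46 = -7919/46 + 54*√10/7405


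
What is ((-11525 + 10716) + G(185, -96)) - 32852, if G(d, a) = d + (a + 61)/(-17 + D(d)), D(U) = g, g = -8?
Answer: -167373/5 ≈ -33475.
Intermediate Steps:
D(U) = -8
G(d, a) = -61/25 + d - a/25 (G(d, a) = d + (a + 61)/(-17 - 8) = d + (61 + a)/(-25) = d + (61 + a)*(-1/25) = d + (-61/25 - a/25) = -61/25 + d - a/25)
((-11525 + 10716) + G(185, -96)) - 32852 = ((-11525 + 10716) + (-61/25 + 185 - 1/25*(-96))) - 32852 = (-809 + (-61/25 + 185 + 96/25)) - 32852 = (-809 + 932/5) - 32852 = -3113/5 - 32852 = -167373/5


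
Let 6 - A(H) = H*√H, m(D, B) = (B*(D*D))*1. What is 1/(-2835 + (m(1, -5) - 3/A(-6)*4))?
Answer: (I - √6)/(2*(-1421*I + 1420*√6)) ≈ -0.00035208 - 8.6753e-8*I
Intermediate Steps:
m(D, B) = B*D² (m(D, B) = (B*D²)*1 = B*D²)
A(H) = 6 - H^(3/2) (A(H) = 6 - H*√H = 6 - H^(3/2))
1/(-2835 + (m(1, -5) - 3/A(-6)*4)) = 1/(-2835 + (-5*1² - 3/(6 - (-6)^(3/2))*4)) = 1/(-2835 + (-5*1 - 3/(6 - (-6)*I*√6)*4)) = 1/(-2835 + (-5 - 3/(6 + 6*I*√6)*4)) = 1/(-2835 + (-5 - 12/(6 + 6*I*√6))) = 1/(-2840 - 12/(6 + 6*I*√6))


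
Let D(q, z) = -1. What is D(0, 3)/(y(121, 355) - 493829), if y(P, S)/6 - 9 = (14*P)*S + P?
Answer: -1/3115171 ≈ -3.2101e-7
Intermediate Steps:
y(P, S) = 54 + 6*P + 84*P*S (y(P, S) = 54 + 6*((14*P)*S + P) = 54 + 6*(14*P*S + P) = 54 + 6*(P + 14*P*S) = 54 + (6*P + 84*P*S) = 54 + 6*P + 84*P*S)
D(0, 3)/(y(121, 355) - 493829) = -1/((54 + 6*121 + 84*121*355) - 493829) = -1/((54 + 726 + 3608220) - 493829) = -1/(3609000 - 493829) = -1/3115171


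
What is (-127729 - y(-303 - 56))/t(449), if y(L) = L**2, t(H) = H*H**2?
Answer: -256610/90518849 ≈ -0.0028349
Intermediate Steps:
t(H) = H**3
(-127729 - y(-303 - 56))/t(449) = (-127729 - (-303 - 56)**2)/(449**3) = (-127729 - 1*(-359)**2)/90518849 = (-127729 - 1*128881)*(1/90518849) = (-127729 - 128881)*(1/90518849) = -256610*1/90518849 = -256610/90518849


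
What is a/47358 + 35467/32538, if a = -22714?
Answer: 5405621/8855946 ≈ 0.61039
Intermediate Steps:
a/47358 + 35467/32538 = -22714/47358 + 35467/32538 = -22714*1/47358 + 35467*(1/32538) = -11357/23679 + 1223/1122 = 5405621/8855946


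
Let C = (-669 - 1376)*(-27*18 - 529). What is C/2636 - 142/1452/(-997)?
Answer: 751209708503/953997396 ≈ 787.43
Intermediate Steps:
C = 2075675 (C = -2045*(-486 - 529) = -2045*(-1015) = 2075675)
C/2636 - 142/1452/(-997) = 2075675/2636 - 142/1452/(-997) = 2075675*(1/2636) - 142*1/1452*(-1/997) = 2075675/2636 - 71/726*(-1/997) = 2075675/2636 + 71/723822 = 751209708503/953997396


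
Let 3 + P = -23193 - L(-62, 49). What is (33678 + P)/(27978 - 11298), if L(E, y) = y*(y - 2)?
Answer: 8179/16680 ≈ 0.49035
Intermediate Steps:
L(E, y) = y*(-2 + y)
P = -25499 (P = -3 + (-23193 - 49*(-2 + 49)) = -3 + (-23193 - 49*47) = -3 + (-23193 - 1*2303) = -3 + (-23193 - 2303) = -3 - 25496 = -25499)
(33678 + P)/(27978 - 11298) = (33678 - 25499)/(27978 - 11298) = 8179/16680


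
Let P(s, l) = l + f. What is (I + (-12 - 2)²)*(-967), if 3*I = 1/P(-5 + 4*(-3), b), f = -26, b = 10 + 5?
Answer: -6253589/33 ≈ -1.8950e+5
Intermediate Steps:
b = 15
P(s, l) = -26 + l (P(s, l) = l - 26 = -26 + l)
I = -1/33 (I = 1/(3*(-26 + 15)) = (⅓)/(-11) = (⅓)*(-1/11) = -1/33 ≈ -0.030303)
(I + (-12 - 2)²)*(-967) = (-1/33 + (-12 - 2)²)*(-967) = (-1/33 + (-14)²)*(-967) = (-1/33 + 196)*(-967) = (6467/33)*(-967) = -6253589/33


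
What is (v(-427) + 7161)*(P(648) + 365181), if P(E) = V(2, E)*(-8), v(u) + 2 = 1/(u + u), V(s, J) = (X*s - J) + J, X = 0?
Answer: 2232638120085/854 ≈ 2.6143e+9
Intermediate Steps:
V(s, J) = 0 (V(s, J) = (0*s - J) + J = (0 - J) + J = -J + J = 0)
v(u) = -2 + 1/(2*u) (v(u) = -2 + 1/(u + u) = -2 + 1/(2*u))
P(E) = 0 (P(E) = 0*(-8) = 0)
(v(-427) + 7161)*(P(648) + 365181) = ((-2 + (½)/(-427)) + 7161)*(0 + 365181) = ((-2 + (½)*(-1/427)) + 7161)*365181 = ((-2 - 1/854) + 7161)*365181 = (-1709/854 + 7161)*365181 = (6113785/854)*365181 = 2232638120085/854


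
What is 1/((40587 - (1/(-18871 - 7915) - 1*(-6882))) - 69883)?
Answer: -26786/969063907 ≈ -2.7641e-5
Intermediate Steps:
1/((40587 - (1/(-18871 - 7915) - 1*(-6882))) - 69883) = 1/((40587 - (1/(-26786) + 6882)) - 69883) = 1/((40587 - (-1/26786 + 6882)) - 69883) = 1/((40587 - 1*184341251/26786) - 69883) = 1/((40587 - 184341251/26786) - 69883) = 1/(902822131/26786 - 69883) = 1/(-969063907/26786) = -26786/969063907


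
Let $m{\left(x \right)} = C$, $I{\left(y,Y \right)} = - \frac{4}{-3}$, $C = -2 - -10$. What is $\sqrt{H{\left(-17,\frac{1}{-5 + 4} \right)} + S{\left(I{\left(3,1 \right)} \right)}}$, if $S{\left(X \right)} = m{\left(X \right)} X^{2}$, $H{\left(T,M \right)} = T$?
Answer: $\frac{5 i}{3} \approx 1.6667 i$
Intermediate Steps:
$C = 8$ ($C = -2 + 10 = 8$)
$I{\left(y,Y \right)} = \frac{4}{3}$ ($I{\left(y,Y \right)} = \left(-4\right) \left(- \frac{1}{3}\right) = \frac{4}{3}$)
$m{\left(x \right)} = 8$
$S{\left(X \right)} = 8 X^{2}$
$\sqrt{H{\left(-17,\frac{1}{-5 + 4} \right)} + S{\left(I{\left(3,1 \right)} \right)}} = \sqrt{-17 + 8 \left(\frac{4}{3}\right)^{2}} = \sqrt{-17 + 8 \cdot \frac{16}{9}} = \sqrt{-17 + \frac{128}{9}} = \sqrt{- \frac{25}{9}} = \frac{5 i}{3}$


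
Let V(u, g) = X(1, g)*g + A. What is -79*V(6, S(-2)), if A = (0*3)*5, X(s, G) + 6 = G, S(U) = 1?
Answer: 395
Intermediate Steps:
X(s, G) = -6 + G
A = 0 (A = 0*5 = 0)
V(u, g) = g*(-6 + g) (V(u, g) = (-6 + g)*g + 0 = g*(-6 + g) + 0 = g*(-6 + g))
-79*V(6, S(-2)) = -79*(-6 + 1) = -79*(-5) = 395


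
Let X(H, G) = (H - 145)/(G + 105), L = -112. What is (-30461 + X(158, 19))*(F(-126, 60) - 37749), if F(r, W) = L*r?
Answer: 89280518187/124 ≈ 7.2000e+8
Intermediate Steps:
F(r, W) = -112*r
X(H, G) = (-145 + H)/(105 + G)
(-30461 + X(158, 19))*(F(-126, 60) - 37749) = (-30461 + (-145 + 158)/(105 + 19))*(-112*(-126) - 37749) = (-30461 + 13/124)*(14112 - 37749) = (-30461 + (1/124)*13)*(-23637) = (-30461 + 13/124)*(-23637) = -3777151/124*(-23637) = 89280518187/124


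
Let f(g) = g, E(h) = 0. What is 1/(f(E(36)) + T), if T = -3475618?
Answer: -1/3475618 ≈ -2.8772e-7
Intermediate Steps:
1/(f(E(36)) + T) = 1/(0 - 3475618) = 1/(-3475618) = -1/3475618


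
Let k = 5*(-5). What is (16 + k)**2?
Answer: 81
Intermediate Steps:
k = -25
(16 + k)**2 = (16 - 25)**2 = (-9)**2 = 81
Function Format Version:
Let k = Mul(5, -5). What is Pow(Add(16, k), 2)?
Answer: 81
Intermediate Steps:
k = -25
Pow(Add(16, k), 2) = Pow(Add(16, -25), 2) = Pow(-9, 2) = 81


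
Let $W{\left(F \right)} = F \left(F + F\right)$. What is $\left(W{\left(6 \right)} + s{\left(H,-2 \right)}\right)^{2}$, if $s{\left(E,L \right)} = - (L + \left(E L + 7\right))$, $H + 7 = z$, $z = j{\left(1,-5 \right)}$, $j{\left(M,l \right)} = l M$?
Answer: $1849$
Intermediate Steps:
$W{\left(F \right)} = 2 F^{2}$ ($W{\left(F \right)} = F 2 F = 2 F^{2}$)
$j{\left(M,l \right)} = M l$
$z = -5$ ($z = 1 \left(-5\right) = -5$)
$H = -12$ ($H = -7 - 5 = -12$)
$s{\left(E,L \right)} = -7 - L - E L$ ($s{\left(E,L \right)} = - (L + \left(7 + E L\right)) = - (7 + L + E L) = -7 - L - E L$)
$\left(W{\left(6 \right)} + s{\left(H,-2 \right)}\right)^{2} = \left(2 \cdot 6^{2} - \left(5 + 24\right)\right)^{2} = \left(2 \cdot 36 - 29\right)^{2} = \left(72 - 29\right)^{2} = 43^{2} = 1849$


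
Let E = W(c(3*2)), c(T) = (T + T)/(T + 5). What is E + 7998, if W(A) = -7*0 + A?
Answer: 87990/11 ≈ 7999.1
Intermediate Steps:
c(T) = 2*T/(5 + T) (c(T) = (2*T)/(5 + T) = 2*T/(5 + T))
W(A) = A (W(A) = 0 + A = A)
E = 12/11 (E = 2*(3*2)/(5 + 3*2) = 2*6/(5 + 6) = 2*6/11 = 2*6*(1/11) = 12/11 ≈ 1.0909)
E + 7998 = 12/11 + 7998 = 87990/11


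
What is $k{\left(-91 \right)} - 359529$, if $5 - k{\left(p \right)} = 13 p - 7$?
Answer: $-358334$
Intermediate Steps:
$k{\left(p \right)} = 12 - 13 p$ ($k{\left(p \right)} = 5 - \left(13 p - 7\right) = 5 - \left(-7 + 13 p\right) = 12 - 13 p$)
$k{\left(-91 \right)} - 359529 = \left(12 - -1183\right) - 359529 = \left(12 + 1183\right) - 359529 = 1195 - 359529 = -358334$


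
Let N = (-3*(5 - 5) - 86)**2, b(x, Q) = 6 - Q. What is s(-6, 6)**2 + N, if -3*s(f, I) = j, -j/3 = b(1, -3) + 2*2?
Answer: 7565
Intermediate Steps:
N = 7396 (N = (-3*0 - 86)**2 = (0 - 86)**2 = (-86)**2 = 7396)
j = -39 (j = -3*((6 - 1*(-3)) + 2*2) = -3*((6 + 3) + 4) = -3*(9 + 4) = -3*13 = -39)
s(f, I) = 13 (s(f, I) = -1/3*(-39) = 13)
s(-6, 6)**2 + N = 13**2 + 7396 = 169 + 7396 = 7565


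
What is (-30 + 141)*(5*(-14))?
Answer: -7770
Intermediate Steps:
(-30 + 141)*(5*(-14)) = 111*(-70) = -7770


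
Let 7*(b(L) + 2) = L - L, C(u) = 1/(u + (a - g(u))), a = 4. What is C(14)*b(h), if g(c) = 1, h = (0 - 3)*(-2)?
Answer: -2/17 ≈ -0.11765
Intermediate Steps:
h = 6 (h = -3*(-2) = 6)
C(u) = 1/(3 + u) (C(u) = 1/(u + (4 - 1*1)) = 1/(u + (4 - 1)) = 1/(u + 3) = 1/(3 + u))
b(L) = -2 (b(L) = -2 + (L - L)/7 = -2 + (⅐)*0 = -2 + 0 = -2)
C(14)*b(h) = -2/(3 + 14) = -2/17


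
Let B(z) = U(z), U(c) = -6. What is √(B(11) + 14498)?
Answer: 2*√3623 ≈ 120.38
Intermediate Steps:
B(z) = -6
√(B(11) + 14498) = √(-6 + 14498) = √14492 = 2*√3623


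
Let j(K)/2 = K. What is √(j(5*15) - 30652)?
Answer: I*√30502 ≈ 174.65*I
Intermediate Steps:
j(K) = 2*K
√(j(5*15) - 30652) = √(2*(5*15) - 30652) = √(2*75 - 30652) = √(150 - 30652) = √(-30502) = I*√30502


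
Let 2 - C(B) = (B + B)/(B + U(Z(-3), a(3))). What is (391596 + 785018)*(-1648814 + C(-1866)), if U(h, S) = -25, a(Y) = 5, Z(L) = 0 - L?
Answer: -3668573290459536/1891 ≈ -1.9400e+12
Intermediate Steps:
Z(L) = -L
C(B) = 2 - 2*B/(-25 + B) (C(B) = 2 - (B + B)/(B - 25) = 2 - 2*B/(-25 + B))
(391596 + 785018)*(-1648814 + C(-1866)) = (391596 + 785018)*(-1648814 - 50/(-25 - 1866)) = 1176614*(-1648814 - 50/(-1891)) = 1176614*(-1648814 - 50*(-1/1891)) = 1176614*(-1648814 + 50/1891) = 1176614*(-3117907224/1891) = -3668573290459536/1891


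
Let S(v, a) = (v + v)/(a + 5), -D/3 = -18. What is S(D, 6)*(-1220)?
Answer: -131760/11 ≈ -11978.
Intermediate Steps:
D = 54 (D = -3*(-18) = 54)
S(v, a) = 2*v/(5 + a) (S(v, a) = (2*v)/(5 + a) = 2*v/(5 + a))
S(D, 6)*(-1220) = (2*54/(5 + 6))*(-1220) = (2*54/11)*(-1220) = (2*54*(1/11))*(-1220) = (108/11)*(-1220) = -131760/11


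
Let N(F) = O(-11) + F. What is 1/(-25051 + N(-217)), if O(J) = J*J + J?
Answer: -1/25158 ≈ -3.9749e-5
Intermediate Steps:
O(J) = J + J² (O(J) = J² + J = J + J²)
N(F) = 110 + F (N(F) = -11*(1 - 11) + F = -11*(-10) + F = 110 + F)
1/(-25051 + N(-217)) = 1/(-25051 + (110 - 217)) = 1/(-25051 - 107) = 1/(-25158) = -1/25158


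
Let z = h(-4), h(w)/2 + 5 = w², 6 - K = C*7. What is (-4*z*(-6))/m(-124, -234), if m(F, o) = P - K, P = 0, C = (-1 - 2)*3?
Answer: -176/23 ≈ -7.6522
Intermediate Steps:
C = -9 (C = -3*3 = -9)
K = 69 (K = 6 - (-9)*7 = 6 - 1*(-63) = 6 + 63 = 69)
m(F, o) = -69 (m(F, o) = 0 - 1*69 = 0 - 69 = -69)
h(w) = -10 + 2*w²
z = 22 (z = -10 + 2*(-4)² = -10 + 2*16 = -10 + 32 = 22)
(-4*z*(-6))/m(-124, -234) = (-4*22*(-6))/(-69) = -88*(-6)*(-1/69) = 528*(-1/69) = -176/23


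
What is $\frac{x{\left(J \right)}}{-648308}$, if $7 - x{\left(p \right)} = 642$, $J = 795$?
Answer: $\frac{635}{648308} \approx 0.00097947$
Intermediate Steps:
$x{\left(p \right)} = -635$ ($x{\left(p \right)} = 7 - 642 = -635$)
$\frac{x{\left(J \right)}}{-648308} = - \frac{635}{-648308} = \left(-635\right) \left(- \frac{1}{648308}\right) = \frac{635}{648308}$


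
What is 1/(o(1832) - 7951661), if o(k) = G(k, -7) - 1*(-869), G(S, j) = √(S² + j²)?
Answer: -7950792/63215090070991 - √3356273/63215090070991 ≈ -1.2580e-7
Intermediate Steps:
o(k) = 869 + √(49 + k²) (o(k) = √(k² + (-7)²) - 1*(-869) = √(k² + 49) + 869 = √(49 + k²) + 869 = 869 + √(49 + k²))
1/(o(1832) - 7951661) = 1/((869 + √(49 + 1832²)) - 7951661) = 1/((869 + √(49 + 3356224)) - 7951661) = 1/((869 + √3356273) - 7951661) = 1/(-7950792 + √3356273)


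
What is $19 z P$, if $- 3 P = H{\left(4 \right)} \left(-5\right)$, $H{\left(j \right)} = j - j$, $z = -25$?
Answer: $0$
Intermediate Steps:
$H{\left(j \right)} = 0$
$P = 0$ ($P = - \frac{0 \left(-5\right)}{3} = \left(- \frac{1}{3}\right) 0 = 0$)
$19 z P = 19 \left(-25\right) 0 = \left(-475\right) 0 = 0$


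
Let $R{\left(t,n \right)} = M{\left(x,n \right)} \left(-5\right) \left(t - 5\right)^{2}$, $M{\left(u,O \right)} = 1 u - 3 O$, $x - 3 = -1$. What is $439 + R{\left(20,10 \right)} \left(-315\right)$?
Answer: $-9922061$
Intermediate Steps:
$x = 2$ ($x = 3 - 1 = 2$)
$M{\left(u,O \right)} = u - 3 O$
$R{\left(t,n \right)} = \left(-5 + t\right)^{2} \left(-10 + 15 n\right)$ ($R{\left(t,n \right)} = \left(2 - 3 n\right) \left(-5\right) \left(t - 5\right)^{2} = \left(-10 + 15 n\right) \left(-5 + t\right)^{2} = \left(-5 + t\right)^{2} \left(-10 + 15 n\right)$)
$439 + R{\left(20,10 \right)} \left(-315\right) = 439 + \left(-5 + 20\right)^{2} \left(-10 + 15 \cdot 10\right) \left(-315\right) = 439 + 15^{2} \left(-10 + 150\right) \left(-315\right) = 439 + 225 \cdot 140 \left(-315\right) = 439 + 31500 \left(-315\right) = 439 - 9922500 = -9922061$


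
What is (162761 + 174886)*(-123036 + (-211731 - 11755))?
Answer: -117002113734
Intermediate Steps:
(162761 + 174886)*(-123036 + (-211731 - 11755)) = 337647*(-123036 - 223486) = 337647*(-346522) = -117002113734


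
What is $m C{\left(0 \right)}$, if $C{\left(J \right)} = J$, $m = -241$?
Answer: $0$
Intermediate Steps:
$m C{\left(0 \right)} = \left(-241\right) 0 = 0$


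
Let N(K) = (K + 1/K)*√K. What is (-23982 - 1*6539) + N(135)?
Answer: -30521 + 18226*√15/45 ≈ -28952.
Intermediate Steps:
N(K) = √K*(K + 1/K)
(-23982 - 1*6539) + N(135) = (-23982 - 1*6539) + (1 + 135²)/√135 = (-23982 - 6539) + (√15/45)*(1 + 18225) = -30521 + (√15/45)*18226 = -30521 + 18226*√15/45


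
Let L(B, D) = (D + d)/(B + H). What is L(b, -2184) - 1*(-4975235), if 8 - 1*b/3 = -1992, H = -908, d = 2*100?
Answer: 6333473659/1273 ≈ 4.9752e+6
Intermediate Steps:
d = 200
b = 6000 (b = 24 - 3*(-1992) = 24 + 5976 = 6000)
L(B, D) = (200 + D)/(-908 + B) (L(B, D) = (D + 200)/(B - 908) = (200 + D)/(-908 + B))
L(b, -2184) - 1*(-4975235) = (200 - 2184)/(-908 + 6000) - 1*(-4975235) = -1984/5092 + 4975235 = (1/5092)*(-1984) + 4975235 = -496/1273 + 4975235 = 6333473659/1273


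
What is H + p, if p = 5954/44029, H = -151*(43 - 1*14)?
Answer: -192797037/44029 ≈ -4378.9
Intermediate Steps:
H = -4379 (H = -151*(43 - 14) = -151*29 = -4379)
p = 5954/44029 (p = 5954*(1/44029) = 5954/44029 ≈ 0.13523)
H + p = -4379 + 5954/44029 = -192797037/44029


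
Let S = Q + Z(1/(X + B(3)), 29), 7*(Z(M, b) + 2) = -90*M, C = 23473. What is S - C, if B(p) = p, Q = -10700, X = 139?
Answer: -16985020/497 ≈ -34175.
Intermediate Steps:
Z(M, b) = -2 - 90*M/7 (Z(M, b) = -2 + (-90*M)/7 = -2 - 90*M/7)
S = -5318939/497 (S = -10700 + (-2 - 90/(7*(139 + 3))) = -10700 + (-2 - 90/7/142) = -10700 + (-2 - 90/7*1/142) = -10700 + (-2 - 45/497) = -10700 - 1039/497 = -5318939/497 ≈ -10702.)
S - C = -5318939/497 - 1*23473 = -5318939/497 - 23473 = -16985020/497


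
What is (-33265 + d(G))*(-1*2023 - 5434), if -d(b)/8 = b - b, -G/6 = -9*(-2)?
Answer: 248057105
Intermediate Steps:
G = -108 (G = -(-54)*(-2) = -6*18 = -108)
d(b) = 0 (d(b) = -8*(b - b) = -8*0 = 0)
(-33265 + d(G))*(-1*2023 - 5434) = (-33265 + 0)*(-1*2023 - 5434) = -33265*(-2023 - 5434) = -33265*(-7457) = 248057105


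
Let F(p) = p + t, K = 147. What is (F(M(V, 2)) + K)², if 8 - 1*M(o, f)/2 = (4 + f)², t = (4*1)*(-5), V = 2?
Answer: 5041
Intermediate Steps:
t = -20 (t = 4*(-5) = -20)
M(o, f) = 16 - 2*(4 + f)²
F(p) = -20 + p (F(p) = p - 20 = -20 + p)
(F(M(V, 2)) + K)² = ((-20 + (16 - 2*(4 + 2)²)) + 147)² = ((-20 + (16 - 2*6²)) + 147)² = ((-20 + (16 - 2*36)) + 147)² = ((-20 + (16 - 72)) + 147)² = ((-20 - 56) + 147)² = (-76 + 147)² = 71² = 5041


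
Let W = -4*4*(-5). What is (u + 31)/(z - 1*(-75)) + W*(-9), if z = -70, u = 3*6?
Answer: -3551/5 ≈ -710.20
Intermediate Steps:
u = 18
W = 80 (W = -16*(-5) = 80)
(u + 31)/(z - 1*(-75)) + W*(-9) = (18 + 31)/(-70 - 1*(-75)) + 80*(-9) = 49/(-70 + 75) - 720 = 49/5 - 720 = -3551/5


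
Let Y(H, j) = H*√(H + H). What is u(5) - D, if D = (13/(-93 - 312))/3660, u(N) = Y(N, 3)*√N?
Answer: 13/1482300 + 25*√2 ≈ 35.355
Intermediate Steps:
Y(H, j) = √2*H^(3/2) (Y(H, j) = H*√(2*H) = H*(√2*√H) = √2*H^(3/2))
u(N) = √2*N² (u(N) = (√2*N^(3/2))*√N = √2*N²)
D = -13/1482300 (D = (13/(-405))*(1/3660) = (13*(-1/405))*(1/3660) = -13/405*1/3660 = -13/1482300 ≈ -8.7701e-6)
u(5) - D = √2*5² - 1*(-13/1482300) = √2*25 + 13/1482300 = 25*√2 + 13/1482300 = 13/1482300 + 25*√2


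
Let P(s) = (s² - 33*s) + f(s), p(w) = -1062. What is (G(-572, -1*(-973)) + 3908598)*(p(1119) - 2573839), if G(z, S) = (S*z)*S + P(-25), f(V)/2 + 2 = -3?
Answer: 1384315571973950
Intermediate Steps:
f(V) = -10 (f(V) = -4 + 2*(-3) = -4 - 6 = -10)
P(s) = -10 + s² - 33*s (P(s) = (s² - 33*s) - 10 = -10 + s² - 33*s)
G(z, S) = 1440 + z*S² (G(z, S) = (S*z)*S + (-10 + (-25)² - 33*(-25)) = z*S² + (-10 + 625 + 825) = z*S² + 1440 = 1440 + z*S²)
(G(-572, -1*(-973)) + 3908598)*(p(1119) - 2573839) = ((1440 - 572*(-1*(-973))²) + 3908598)*(-1062 - 2573839) = ((1440 - 572*973²) + 3908598)*(-2574901) = ((1440 - 572*946729) + 3908598)*(-2574901) = ((1440 - 541528988) + 3908598)*(-2574901) = (-541527548 + 3908598)*(-2574901) = -537618950*(-2574901) = 1384315571973950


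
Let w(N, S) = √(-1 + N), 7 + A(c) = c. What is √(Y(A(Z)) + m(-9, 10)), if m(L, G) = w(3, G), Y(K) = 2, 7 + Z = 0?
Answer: √(2 + √2) ≈ 1.8478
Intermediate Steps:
Z = -7 (Z = -7 + 0 = -7)
A(c) = -7 + c
m(L, G) = √2 (m(L, G) = √(-1 + 3) = √2)
√(Y(A(Z)) + m(-9, 10)) = √(2 + √2)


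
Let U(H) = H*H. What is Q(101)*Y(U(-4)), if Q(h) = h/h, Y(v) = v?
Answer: 16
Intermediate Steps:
U(H) = H²
Q(h) = 1
Q(101)*Y(U(-4)) = 1*(-4)² = 1*16 = 16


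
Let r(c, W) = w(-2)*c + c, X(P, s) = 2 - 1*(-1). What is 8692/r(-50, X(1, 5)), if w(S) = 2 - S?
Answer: -4346/125 ≈ -34.768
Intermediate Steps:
X(P, s) = 3 (X(P, s) = 2 + 1 = 3)
r(c, W) = 5*c (r(c, W) = (2 - 1*(-2))*c + c = (2 + 2)*c + c = 4*c + c = 5*c)
8692/r(-50, X(1, 5)) = 8692/((5*(-50))) = 8692/(-250) = 8692*(-1/250) = -4346/125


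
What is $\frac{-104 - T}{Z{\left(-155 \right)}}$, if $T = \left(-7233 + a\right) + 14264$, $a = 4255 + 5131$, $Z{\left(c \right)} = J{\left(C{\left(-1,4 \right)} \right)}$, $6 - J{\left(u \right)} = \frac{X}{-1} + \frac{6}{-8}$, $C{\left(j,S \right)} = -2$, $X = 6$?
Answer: $- \frac{22028}{17} \approx -1295.8$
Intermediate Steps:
$J{\left(u \right)} = \frac{51}{4}$ ($J{\left(u \right)} = 6 - \left(\frac{6}{-1} + \frac{6}{-8}\right) = 6 - \left(6 \left(-1\right) + 6 \left(- \frac{1}{8}\right)\right) = 6 - \left(-6 - \frac{3}{4}\right) = 6 - - \frac{27}{4} = 6 + \frac{27}{4} = \frac{51}{4}$)
$Z{\left(c \right)} = \frac{51}{4}$
$a = 9386$
$T = 16417$ ($T = \left(-7233 + 9386\right) + 14264 = 2153 + 14264 = 16417$)
$\frac{-104 - T}{Z{\left(-155 \right)}} = \frac{-104 - 16417}{\frac{51}{4}} = \left(-104 - 16417\right) \frac{4}{51} = \left(-16521\right) \frac{4}{51} = - \frac{22028}{17}$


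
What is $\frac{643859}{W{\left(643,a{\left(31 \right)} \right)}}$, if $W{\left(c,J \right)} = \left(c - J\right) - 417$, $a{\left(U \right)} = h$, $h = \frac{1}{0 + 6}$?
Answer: $\frac{3863154}{1355} \approx 2851.0$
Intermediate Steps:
$h = \frac{1}{6} \approx 0.16667$
$a{\left(U \right)} = \frac{1}{6}$
$W{\left(c,J \right)} = -417 + c - J$ ($W{\left(c,J \right)} = \left(c - J\right) - 417 = -417 + c - J$)
$\frac{643859}{W{\left(643,a{\left(31 \right)} \right)}} = \frac{643859}{-417 + 643 - \frac{1}{6}} = \frac{643859}{\frac{1355}{6}} = 643859 \cdot \frac{6}{1355} = \frac{3863154}{1355}$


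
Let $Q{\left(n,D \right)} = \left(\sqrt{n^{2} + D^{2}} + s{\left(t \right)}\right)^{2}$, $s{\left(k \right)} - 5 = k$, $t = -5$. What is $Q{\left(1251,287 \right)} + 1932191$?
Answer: $3579561$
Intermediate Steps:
$s{\left(k \right)} = 5 + k$
$Q{\left(n,D \right)} = D^{2} + n^{2}$ ($Q{\left(n,D \right)} = \left(\sqrt{n^{2} + D^{2}} + \left(5 - 5\right)\right)^{2} = \left(\sqrt{D^{2} + n^{2}} + 0\right)^{2} = \left(\sqrt{D^{2} + n^{2}}\right)^{2} = D^{2} + n^{2}$)
$Q{\left(1251,287 \right)} + 1932191 = \left(287^{2} + 1251^{2}\right) + 1932191 = \left(82369 + 1565001\right) + 1932191 = 1647370 + 1932191 = 3579561$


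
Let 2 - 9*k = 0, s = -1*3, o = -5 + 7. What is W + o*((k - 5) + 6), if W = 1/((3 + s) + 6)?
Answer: 47/18 ≈ 2.6111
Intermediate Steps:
o = 2
s = -3
k = 2/9 (k = 2/9 - ⅑*0 = 2/9 + 0 = 2/9 ≈ 0.22222)
W = ⅙ (W = 1/((3 - 3) + 6) = 1/(0 + 6) = 1/6 = ⅙ ≈ 0.16667)
W + o*((k - 5) + 6) = ⅙ + 2*((2/9 - 5) + 6) = ⅙ + 2*(-43/9 + 6) = ⅙ + 2*(11/9) = ⅙ + 22/9 = 47/18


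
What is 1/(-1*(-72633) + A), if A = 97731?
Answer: 1/170364 ≈ 5.8698e-6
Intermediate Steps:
1/(-1*(-72633) + A) = 1/(-1*(-72633) + 97731) = 1/(72633 + 97731) = 1/170364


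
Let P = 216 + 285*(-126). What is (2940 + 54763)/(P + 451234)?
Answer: 57703/415540 ≈ 0.13886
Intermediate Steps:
P = -35694 (P = 216 - 35910 = -35694)
(2940 + 54763)/(P + 451234) = (2940 + 54763)/(-35694 + 451234) = 57703/415540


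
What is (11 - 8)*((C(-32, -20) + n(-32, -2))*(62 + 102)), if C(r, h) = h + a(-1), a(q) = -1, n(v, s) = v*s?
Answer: 21156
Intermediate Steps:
n(v, s) = s*v
C(r, h) = -1 + h (C(r, h) = h - 1 = -1 + h)
(11 - 8)*((C(-32, -20) + n(-32, -2))*(62 + 102)) = (11 - 8)*(((-1 - 20) - 2*(-32))*(62 + 102)) = 3*((-21 + 64)*164) = 3*(43*164) = 3*7052 = 21156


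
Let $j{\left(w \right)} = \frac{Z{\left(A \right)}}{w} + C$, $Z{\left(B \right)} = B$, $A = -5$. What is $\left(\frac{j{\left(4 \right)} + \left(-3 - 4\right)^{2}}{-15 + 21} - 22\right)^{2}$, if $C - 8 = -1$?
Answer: $\frac{10609}{64} \approx 165.77$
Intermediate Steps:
$C = 7$ ($C = 8 - 1 = 7$)
$j{\left(w \right)} = 7 - \frac{5}{w}$ ($j{\left(w \right)} = - \frac{5}{w} + 7 = 7 - \frac{5}{w}$)
$\left(\frac{j{\left(4 \right)} + \left(-3 - 4\right)^{2}}{-15 + 21} - 22\right)^{2} = \left(\frac{\left(7 - \frac{5}{4}\right) + \left(-3 - 4\right)^{2}}{-15 + 21} - 22\right)^{2} = \left(\frac{\left(7 - \frac{5}{4}\right) + \left(-7\right)^{2}}{6} - 22\right)^{2} = \left(\left(\left(7 - \frac{5}{4}\right) + 49\right) \frac{1}{6} - 22\right)^{2} = \left(\left(\frac{23}{4} + 49\right) \frac{1}{6} - 22\right)^{2} = \left(\frac{219}{4} \cdot \frac{1}{6} - 22\right)^{2} = \left(\frac{73}{8} - 22\right)^{2} = \left(- \frac{103}{8}\right)^{2} = \frac{10609}{64}$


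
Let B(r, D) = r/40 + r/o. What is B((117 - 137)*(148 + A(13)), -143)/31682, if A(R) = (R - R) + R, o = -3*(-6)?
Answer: -667/81468 ≈ -0.0081873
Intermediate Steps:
o = 18
A(R) = R (A(R) = 0 + R = R)
B(r, D) = 29*r/360 (B(r, D) = r/40 + r/18 = 29*r/360)
B((117 - 137)*(148 + A(13)), -143)/31682 = (29*((117 - 137)*(148 + 13))/360)/31682 = (29*(-20*161)/360)*(1/31682) = ((29/360)*(-3220))*(1/31682) = -4669/18*1/31682 = -667/81468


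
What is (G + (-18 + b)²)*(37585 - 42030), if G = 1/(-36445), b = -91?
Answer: -384939706116/7289 ≈ -5.2811e+7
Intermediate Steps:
G = -1/36445 ≈ -2.7439e-5
(G + (-18 + b)²)*(37585 - 42030) = (-1/36445 + (-18 - 91)²)*(37585 - 42030) = (-1/36445 + (-109)²)*(-4445) = (-1/36445 + 11881)*(-4445) = (433003044/36445)*(-4445) = -384939706116/7289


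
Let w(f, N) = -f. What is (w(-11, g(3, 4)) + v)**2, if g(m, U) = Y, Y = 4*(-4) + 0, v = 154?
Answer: 27225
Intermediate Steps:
Y = -16 (Y = -16 + 0 = -16)
g(m, U) = -16
(w(-11, g(3, 4)) + v)**2 = (-1*(-11) + 154)**2 = (11 + 154)**2 = 165**2 = 27225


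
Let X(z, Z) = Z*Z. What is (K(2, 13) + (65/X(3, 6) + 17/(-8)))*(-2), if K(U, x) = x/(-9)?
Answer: 127/36 ≈ 3.5278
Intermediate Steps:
X(z, Z) = Z**2
K(U, x) = -x/9 (K(U, x) = x*(-1/9) = -x/9)
(K(2, 13) + (65/X(3, 6) + 17/(-8)))*(-2) = (-1/9*13 + (65/(6**2) + 17/(-8)))*(-2) = (-13/9 + (65/36 + 17*(-1/8)))*(-2) = (-13/9 + (65*(1/36) - 17/8))*(-2) = (-13/9 + (65/36 - 17/8))*(-2) = (-13/9 - 23/72)*(-2) = -127/72*(-2) = 127/36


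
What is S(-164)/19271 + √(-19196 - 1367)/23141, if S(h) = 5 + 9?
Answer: 2/2753 + I*√20563/23141 ≈ 0.00072648 + 0.0061967*I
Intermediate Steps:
S(h) = 14
S(-164)/19271 + √(-19196 - 1367)/23141 = 14/19271 + √(-19196 - 1367)/23141 = 14*(1/19271) + √(-20563)*(1/23141) = 2/2753 + (I*√20563)*(1/23141) = 2/2753 + I*√20563/23141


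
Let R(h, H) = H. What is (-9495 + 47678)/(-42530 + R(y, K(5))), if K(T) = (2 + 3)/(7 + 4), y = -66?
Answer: -420013/467825 ≈ -0.89780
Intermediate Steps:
K(T) = 5/11
(-9495 + 47678)/(-42530 + R(y, K(5))) = (-9495 + 47678)/(-42530 + 5/11) = 38183/(-467825/11) = 38183*(-11/467825) = -420013/467825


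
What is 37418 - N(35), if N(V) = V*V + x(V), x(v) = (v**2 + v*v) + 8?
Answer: 33735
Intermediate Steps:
x(v) = 8 + 2*v**2 (x(v) = (v**2 + v**2) + 8 = 2*v**2 + 8 = 8 + 2*v**2)
N(V) = 8 + 3*V**2 (N(V) = V*V + (8 + 2*V**2) = V**2 + (8 + 2*V**2) = 8 + 3*V**2)
37418 - N(35) = 37418 - (8 + 3*35**2) = 37418 - (8 + 3*1225) = 37418 - (8 + 3675) = 37418 - 1*3683 = 37418 - 3683 = 33735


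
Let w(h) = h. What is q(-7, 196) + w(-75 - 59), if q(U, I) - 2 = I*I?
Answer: 38284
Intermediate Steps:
q(U, I) = 2 + I² (q(U, I) = 2 + I*I = 2 + I²)
q(-7, 196) + w(-75 - 59) = (2 + 196²) + (-75 - 59) = (2 + 38416) - 134 = 38418 - 134 = 38284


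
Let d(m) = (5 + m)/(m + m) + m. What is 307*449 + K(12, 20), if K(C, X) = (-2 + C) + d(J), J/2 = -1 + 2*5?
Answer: 4963379/36 ≈ 1.3787e+5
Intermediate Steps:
J = 18 (J = 2*(-1 + 2*5) = 2*(-1 + 10) = 2*9 = 18)
d(m) = m + (5 + m)/(2*m) (d(m) = (5 + m)/((2*m)) + m = (5 + m)*(1/(2*m)) + m = (5 + m)/(2*m) + m = m + (5 + m)/(2*m))
K(C, X) = 599/36 + C (K(C, X) = (-2 + C) + (½ + 18 + (5/2)/18) = (-2 + C) + (½ + 18 + (5/2)*(1/18)) = (-2 + C) + (½ + 18 + 5/36) = (-2 + C) + 671/36 = 599/36 + C)
307*449 + K(12, 20) = 307*449 + (599/36 + 12) = 137843 + 1031/36 = 4963379/36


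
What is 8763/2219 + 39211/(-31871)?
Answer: 27468052/10103107 ≈ 2.7188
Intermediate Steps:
8763/2219 + 39211/(-31871) = 8763*(1/2219) + 39211*(-1/31871) = 8763/2219 - 39211/31871 = 27468052/10103107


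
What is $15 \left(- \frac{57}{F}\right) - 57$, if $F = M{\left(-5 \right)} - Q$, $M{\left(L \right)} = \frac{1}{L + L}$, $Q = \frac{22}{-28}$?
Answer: $- \frac{10431}{8} \approx -1303.9$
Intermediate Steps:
$Q = - \frac{11}{14}$ ($Q = 22 \left(- \frac{1}{28}\right) = - \frac{11}{14} \approx -0.78571$)
$M{\left(L \right)} = \frac{1}{2 L}$
$F = \frac{24}{35}$ ($F = \frac{1}{2 \left(-5\right)} - - \frac{11}{14} = \frac{1}{2} \left(- \frac{1}{5}\right) + \frac{11}{14} = - \frac{1}{10} + \frac{11}{14} = \frac{24}{35} \approx 0.68571$)
$15 \left(- \frac{57}{F}\right) - 57 = 15 \left(- \frac{57}{\frac{24}{35}}\right) - 57 = 15 \left(\left(-57\right) \frac{35}{24}\right) - 57 = 15 \left(- \frac{665}{8}\right) - 57 = - \frac{9975}{8} - 57 = - \frac{10431}{8}$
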